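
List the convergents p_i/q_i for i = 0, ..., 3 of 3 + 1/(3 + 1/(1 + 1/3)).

Using the convergent recurrence p_i = a_i*p_{i-1} + p_{i-2}, q_i = a_i*q_{i-1} + q_{i-2} with p_{-2}=0, p_{-1}=1, q_{-2}=1, q_{-1}=0:
  i=0: a_0=3, p_0 = 3*1 + 0 = 3, q_0 = 3*0 + 1 = 1.
  i=1: a_1=3, p_1 = 3*3 + 1 = 10, q_1 = 3*1 + 0 = 3.
  i=2: a_2=1, p_2 = 1*10 + 3 = 13, q_2 = 1*3 + 1 = 4.
  i=3: a_3=3, p_3 = 3*13 + 10 = 49, q_3 = 3*4 + 3 = 15.

3/1, 10/3, 13/4, 49/15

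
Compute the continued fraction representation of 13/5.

Run the Euclidean algorithm on 13 and 5; the successive quotients are the partial quotients a_0, a_1, ... (each step inverts the fractional part left over by the previous one):
  13 = 2*5 + 3, so a_0 = 2.
  5 = 1*3 + 2, so a_1 = 1.
  3 = 1*2 + 1, so a_2 = 1.
  2 = 2*1 + 0, so a_3 = 2.
The remainder reaches 0 after 4 divisions, so the expansion has 4 partial quotients, read off in order.

[2; 1, 1, 2]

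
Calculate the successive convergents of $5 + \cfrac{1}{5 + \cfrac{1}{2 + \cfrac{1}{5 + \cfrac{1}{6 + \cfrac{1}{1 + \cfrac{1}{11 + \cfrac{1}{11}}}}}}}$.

Using the convergent recurrence p_i = a_i*p_{i-1} + p_{i-2}, q_i = a_i*q_{i-1} + q_{i-2} with p_{-2}=0, p_{-1}=1, q_{-2}=1, q_{-1}=0:
  i=0: a_0=5, p_0 = 5*1 + 0 = 5, q_0 = 5*0 + 1 = 1.
  i=1: a_1=5, p_1 = 5*5 + 1 = 26, q_1 = 5*1 + 0 = 5.
  i=2: a_2=2, p_2 = 2*26 + 5 = 57, q_2 = 2*5 + 1 = 11.
  i=3: a_3=5, p_3 = 5*57 + 26 = 311, q_3 = 5*11 + 5 = 60.
  i=4: a_4=6, p_4 = 6*311 + 57 = 1923, q_4 = 6*60 + 11 = 371.
  i=5: a_5=1, p_5 = 1*1923 + 311 = 2234, q_5 = 1*371 + 60 = 431.
  i=6: a_6=11, p_6 = 11*2234 + 1923 = 26497, q_6 = 11*431 + 371 = 5112.
  i=7: a_7=11, p_7 = 11*26497 + 2234 = 293701, q_7 = 11*5112 + 431 = 56663.

5/1, 26/5, 57/11, 311/60, 1923/371, 2234/431, 26497/5112, 293701/56663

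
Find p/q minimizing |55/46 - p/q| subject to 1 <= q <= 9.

Expand x = 55/46 as a continued fraction with the Euclidean algorithm:
  55 = 1*46 + 9, so a_0 = 1.
  46 = 5*9 + 1, so a_1 = 5.
  9 = 9*1 + 0, so a_2 = 9.
so x = [1; 5, 9].
Convergents (p_i = a_i*p_{i-1} + p_{i-2}, q_i = a_i*q_{i-1} + q_{i-2} with p_{-2}=0, p_{-1}=1, q_{-2}=1, q_{-1}=0), until the denominator exceeds 9:
  i=0: a_0=1, p_0 = 1*1 + 0 = 1, q_0 = 1*0 + 1 = 1.
  i=1: a_1=5, p_1 = 5*1 + 1 = 6, q_1 = 5*1 + 0 = 5.
  i=2: a_2=9, p_2 = 9*6 + 1 = 55, q_2 = 9*5 + 1 = 46.
q_2 = 46 > 9, so the last convergent with denominator <= 9 is p_1/q_1 = 6/5.
The closest fraction with denominator <= 9 is either p_1/q_1 or the intermediate fraction (k*p_1 + p_0)/(k*q_1 + q_0) with the largest k >= 1 whose denominator stays <= 9; these approach x as k grows, and every other convergent or intermediate fraction in range is farther away.
Largest k: floor((9 - q_0)/q_1) = floor((9 - 1)/5) = 1.
That gives (1*6 + 1)/(1*5 + 1) = 7/6.
Compare the errors: |x - 6/5| = |55*5 - 6*46|/(46*5) = 1/230, and |x - 7/6| = |55*6 - 7*46|/(46*6) = 8/276.
Cross-multiplying, 1*276 = 276 < 1840 = 8*230, so 1/230 is smaller: the convergent 6/5 is closer to x than 7/6.

6/5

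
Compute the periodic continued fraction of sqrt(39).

[6; (4, 12)]

Write x_i = (sqrt(39) + m_i)/d_i with (m_0, d_0) = (0, 1). a_0 = floor(sqrt(39)) = 6, since 6^2 = 36 <= 39 < 49 = 7^2.
Iterate m_{i+1} = d_i*a_i - m_i, d_{i+1} = (39 - m_{i+1}^2)/d_i, a_{i+1} = floor((a_0 + m_{i+1})/d_{i+1}):
  m_1 = 1*6 - 0 = 6, d_1 = (39 - 6^2)/1 = 3/1 = 3, a_1 = floor((6 + 6)/3) = 4.
  m_2 = 3*4 - 6 = 6, d_2 = (39 - 6^2)/3 = 3/3 = 1, a_2 = floor((6 + 6)/1) = 12.
  m_3 = 1*12 - 6 = 6, d_3 = (39 - 6^2)/1 = 3/1 = 3: (m_3, d_3) = (m_1, d_1) = (6, 3), so from here the quotients repeat a_1, a_2; the period length is 2.
Hence the expansion of sqrt(39) is a_0 = 6 followed by the repeating block 4, 12 (period 2).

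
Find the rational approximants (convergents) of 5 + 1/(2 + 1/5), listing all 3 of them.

Using the convergent recurrence p_i = a_i*p_{i-1} + p_{i-2}, q_i = a_i*q_{i-1} + q_{i-2} with p_{-2}=0, p_{-1}=1, q_{-2}=1, q_{-1}=0:
  i=0: a_0=5, p_0 = 5*1 + 0 = 5, q_0 = 5*0 + 1 = 1.
  i=1: a_1=2, p_1 = 2*5 + 1 = 11, q_1 = 2*1 + 0 = 2.
  i=2: a_2=5, p_2 = 5*11 + 5 = 60, q_2 = 5*2 + 1 = 11.

5/1, 11/2, 60/11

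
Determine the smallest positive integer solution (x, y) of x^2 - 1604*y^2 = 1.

(x, y) = (801, 20)

First expand sqrt(1604) as a continued fraction. With x_i = (sqrt(1604) + m_i)/d_i and (m_0, d_0) = (0, 1): a_0 = floor(sqrt(1604)) = 40, since 40^2 = 1600 <= 1604 < 1681 = 41^2.
Iterate m_{i+1} = d_i*a_i - m_i, d_{i+1} = (1604 - m_{i+1}^2)/d_i, a_{i+1} = floor((a_0 + m_{i+1})/d_{i+1}):
  m_1 = 1*40 - 0 = 40, d_1 = (1604 - 40^2)/1 = 4/1 = 4, a_1 = floor((40 + 40)/4) = 20.
  m_2 = 4*20 - 40 = 40, d_2 = (1604 - 40^2)/4 = 4/4 = 1, a_2 = floor((40 + 40)/1) = 80.
  m_3 = 1*80 - 40 = 40, d_3 = (1604 - 40^2)/1 = 4/1 = 4: (m_3, d_3) = (m_1, d_1) = (40, 4), so from here the quotients repeat a_1, a_2; the period length is 2.
So sqrt(1604) = [40; (20, 80)] with period length k = 2.
k is even, so the fundamental solution of x^2 - 1604y^2 = 1 is (p_{k-1}, q_{k-1}) = (p_1, q_1); compute convergents through index 1.
Convergents (p_i = a_i*p_{i-1} + p_{i-2}, q_i = a_i*q_{i-1} + q_{i-2} with p_{-2}=0, p_{-1}=1, q_{-2}=1, q_{-1}=0):
  i=0: a_0=40, p_0 = 40*1 + 0 = 40, q_0 = 40*0 + 1 = 1.
  i=1: a_1=20, p_1 = 20*40 + 1 = 801, q_1 = 20*1 + 0 = 20.
Check: 801^2 - 1604*20^2 = 641601 - 641600 = 1, so (x, y) = (801, 20) solves the equation, and by the theorem it is the least positive solution.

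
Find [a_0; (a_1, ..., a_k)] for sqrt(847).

Write x_i = (sqrt(847) + m_i)/d_i with (m_0, d_0) = (0, 1). a_0 = floor(sqrt(847)) = 29, since 29^2 = 841 <= 847 < 900 = 30^2.
Iterate m_{i+1} = d_i*a_i - m_i, d_{i+1} = (847 - m_{i+1}^2)/d_i, a_{i+1} = floor((a_0 + m_{i+1})/d_{i+1}):
  m_1 = 1*29 - 0 = 29, d_1 = (847 - 29^2)/1 = 6/1 = 6, a_1 = floor((29 + 29)/6) = 9.
  m_2 = 6*9 - 29 = 25, d_2 = (847 - 25^2)/6 = 222/6 = 37, a_2 = floor((29 + 25)/37) = 1.
  m_3 = 37*1 - 25 = 12, d_3 = (847 - 12^2)/37 = 703/37 = 19, a_3 = floor((29 + 12)/19) = 2.
  m_4 = 19*2 - 12 = 26, d_4 = (847 - 26^2)/19 = 171/19 = 9, a_4 = floor((29 + 26)/9) = 6.
  m_5 = 9*6 - 26 = 28, d_5 = (847 - 28^2)/9 = 63/9 = 7, a_5 = floor((29 + 28)/7) = 8.
  m_6 = 7*8 - 28 = 28, d_6 = (847 - 28^2)/7 = 63/7 = 9, a_6 = floor((29 + 28)/9) = 6.
  m_7 = 9*6 - 28 = 26, d_7 = (847 - 26^2)/9 = 171/9 = 19, a_7 = floor((29 + 26)/19) = 2.
  m_8 = 19*2 - 26 = 12, d_8 = (847 - 12^2)/19 = 703/19 = 37, a_8 = floor((29 + 12)/37) = 1.
  m_9 = 37*1 - 12 = 25, d_9 = (847 - 25^2)/37 = 222/37 = 6, a_9 = floor((29 + 25)/6) = 9.
  m_10 = 6*9 - 25 = 29, d_10 = (847 - 29^2)/6 = 6/6 = 1, a_10 = floor((29 + 29)/1) = 58.
  m_11 = 1*58 - 29 = 29, d_11 = (847 - 29^2)/1 = 6/1 = 6: (m_11, d_11) = (m_1, d_1) = (29, 6), so from here the quotients repeat a_1, ..., a_10; the period length is 10.
Hence the expansion of sqrt(847) is a_0 = 29 followed by the repeating block 9, 1, 2, 6, 8, 6, 2, 1, 9, 58 (period 10).

[29; (9, 1, 2, 6, 8, 6, 2, 1, 9, 58)]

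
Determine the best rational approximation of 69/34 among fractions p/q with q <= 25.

51/25

Expand x = 69/34 as a continued fraction with the Euclidean algorithm:
  69 = 2*34 + 1, so a_0 = 2.
  34 = 34*1 + 0, so a_1 = 34.
so x = [2; 34].
Convergents (p_i = a_i*p_{i-1} + p_{i-2}, q_i = a_i*q_{i-1} + q_{i-2} with p_{-2}=0, p_{-1}=1, q_{-2}=1, q_{-1}=0), until the denominator exceeds 25:
  i=0: a_0=2, p_0 = 2*1 + 0 = 2, q_0 = 2*0 + 1 = 1.
  i=1: a_1=34, p_1 = 34*2 + 1 = 69, q_1 = 34*1 + 0 = 34.
q_1 = 34 > 25, so the last convergent with denominator <= 25 is p_0/q_0 = 2/1.
The closest fraction with denominator <= 25 is either p_0/q_0 or the intermediate fraction (k*p_0 + p_{-1})/(k*q_0 + q_{-1}) with the largest k >= 1 whose denominator stays <= 25; these approach x as k grows, and every other convergent or intermediate fraction in range is farther away.
Largest k: floor((25 - q_{-1})/q_0) = floor((25 - 0)/1) = 25 (using the seeds p_{-1} = 1, q_{-1} = 0).
That gives (25*2 + 1)/(25*1 + 0) = 51/25.
Compare the errors: |x - 2/1| = |69*1 - 2*34|/(34*1) = 1/34, and |x - 51/25| = |69*25 - 51*34|/(34*25) = 9/850.
Cross-multiplying, 9*34 = 306 < 850 = 1*850, so 9/850 is smaller: the intermediate fraction 51/25 is closer to x than 2/1.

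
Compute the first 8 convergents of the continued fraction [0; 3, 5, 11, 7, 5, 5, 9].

Using the convergent recurrence p_i = a_i*p_{i-1} + p_{i-2}, q_i = a_i*q_{i-1} + q_{i-2} with p_{-2}=0, p_{-1}=1, q_{-2}=1, q_{-1}=0:
  i=0: a_0=0, p_0 = 0*1 + 0 = 0, q_0 = 0*0 + 1 = 1.
  i=1: a_1=3, p_1 = 3*0 + 1 = 1, q_1 = 3*1 + 0 = 3.
  i=2: a_2=5, p_2 = 5*1 + 0 = 5, q_2 = 5*3 + 1 = 16.
  i=3: a_3=11, p_3 = 11*5 + 1 = 56, q_3 = 11*16 + 3 = 179.
  i=4: a_4=7, p_4 = 7*56 + 5 = 397, q_4 = 7*179 + 16 = 1269.
  i=5: a_5=5, p_5 = 5*397 + 56 = 2041, q_5 = 5*1269 + 179 = 6524.
  i=6: a_6=5, p_6 = 5*2041 + 397 = 10602, q_6 = 5*6524 + 1269 = 33889.
  i=7: a_7=9, p_7 = 9*10602 + 2041 = 97459, q_7 = 9*33889 + 6524 = 311525.

0/1, 1/3, 5/16, 56/179, 397/1269, 2041/6524, 10602/33889, 97459/311525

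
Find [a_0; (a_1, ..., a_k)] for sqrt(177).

[13; (3, 3, 2, 8, 2, 3, 3, 26)]

Write x_i = (sqrt(177) + m_i)/d_i with (m_0, d_0) = (0, 1). a_0 = floor(sqrt(177)) = 13, since 13^2 = 169 <= 177 < 196 = 14^2.
Iterate m_{i+1} = d_i*a_i - m_i, d_{i+1} = (177 - m_{i+1}^2)/d_i, a_{i+1} = floor((a_0 + m_{i+1})/d_{i+1}):
  m_1 = 1*13 - 0 = 13, d_1 = (177 - 13^2)/1 = 8/1 = 8, a_1 = floor((13 + 13)/8) = 3.
  m_2 = 8*3 - 13 = 11, d_2 = (177 - 11^2)/8 = 56/8 = 7, a_2 = floor((13 + 11)/7) = 3.
  m_3 = 7*3 - 11 = 10, d_3 = (177 - 10^2)/7 = 77/7 = 11, a_3 = floor((13 + 10)/11) = 2.
  m_4 = 11*2 - 10 = 12, d_4 = (177 - 12^2)/11 = 33/11 = 3, a_4 = floor((13 + 12)/3) = 8.
  m_5 = 3*8 - 12 = 12, d_5 = (177 - 12^2)/3 = 33/3 = 11, a_5 = floor((13 + 12)/11) = 2.
  m_6 = 11*2 - 12 = 10, d_6 = (177 - 10^2)/11 = 77/11 = 7, a_6 = floor((13 + 10)/7) = 3.
  m_7 = 7*3 - 10 = 11, d_7 = (177 - 11^2)/7 = 56/7 = 8, a_7 = floor((13 + 11)/8) = 3.
  m_8 = 8*3 - 11 = 13, d_8 = (177 - 13^2)/8 = 8/8 = 1, a_8 = floor((13 + 13)/1) = 26.
  m_9 = 1*26 - 13 = 13, d_9 = (177 - 13^2)/1 = 8/1 = 8: (m_9, d_9) = (m_1, d_1) = (13, 8), so from here the quotients repeat a_1, ..., a_8; the period length is 8.
Hence the expansion of sqrt(177) is a_0 = 13 followed by the repeating block 3, 3, 2, 8, 2, 3, 3, 26 (period 8).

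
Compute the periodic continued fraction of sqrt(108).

Write x_i = (sqrt(108) + m_i)/d_i with (m_0, d_0) = (0, 1). a_0 = floor(sqrt(108)) = 10, since 10^2 = 100 <= 108 < 121 = 11^2.
Iterate m_{i+1} = d_i*a_i - m_i, d_{i+1} = (108 - m_{i+1}^2)/d_i, a_{i+1} = floor((a_0 + m_{i+1})/d_{i+1}):
  m_1 = 1*10 - 0 = 10, d_1 = (108 - 10^2)/1 = 8/1 = 8, a_1 = floor((10 + 10)/8) = 2.
  m_2 = 8*2 - 10 = 6, d_2 = (108 - 6^2)/8 = 72/8 = 9, a_2 = floor((10 + 6)/9) = 1.
  m_3 = 9*1 - 6 = 3, d_3 = (108 - 3^2)/9 = 99/9 = 11, a_3 = floor((10 + 3)/11) = 1.
  m_4 = 11*1 - 3 = 8, d_4 = (108 - 8^2)/11 = 44/11 = 4, a_4 = floor((10 + 8)/4) = 4.
  m_5 = 4*4 - 8 = 8, d_5 = (108 - 8^2)/4 = 44/4 = 11, a_5 = floor((10 + 8)/11) = 1.
  m_6 = 11*1 - 8 = 3, d_6 = (108 - 3^2)/11 = 99/11 = 9, a_6 = floor((10 + 3)/9) = 1.
  m_7 = 9*1 - 3 = 6, d_7 = (108 - 6^2)/9 = 72/9 = 8, a_7 = floor((10 + 6)/8) = 2.
  m_8 = 8*2 - 6 = 10, d_8 = (108 - 10^2)/8 = 8/8 = 1, a_8 = floor((10 + 10)/1) = 20.
  m_9 = 1*20 - 10 = 10, d_9 = (108 - 10^2)/1 = 8/1 = 8: (m_9, d_9) = (m_1, d_1) = (10, 8), so from here the quotients repeat a_1, ..., a_8; the period length is 8.
Hence the expansion of sqrt(108) is a_0 = 10 followed by the repeating block 2, 1, 1, 4, 1, 1, 2, 20 (period 8).

[10; (2, 1, 1, 4, 1, 1, 2, 20)]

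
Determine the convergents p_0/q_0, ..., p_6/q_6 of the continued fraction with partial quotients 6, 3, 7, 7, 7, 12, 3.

6/1, 19/3, 139/22, 992/157, 7083/1121, 85988/13609, 265047/41948

Using the convergent recurrence p_i = a_i*p_{i-1} + p_{i-2}, q_i = a_i*q_{i-1} + q_{i-2} with p_{-2}=0, p_{-1}=1, q_{-2}=1, q_{-1}=0:
  i=0: a_0=6, p_0 = 6*1 + 0 = 6, q_0 = 6*0 + 1 = 1.
  i=1: a_1=3, p_1 = 3*6 + 1 = 19, q_1 = 3*1 + 0 = 3.
  i=2: a_2=7, p_2 = 7*19 + 6 = 139, q_2 = 7*3 + 1 = 22.
  i=3: a_3=7, p_3 = 7*139 + 19 = 992, q_3 = 7*22 + 3 = 157.
  i=4: a_4=7, p_4 = 7*992 + 139 = 7083, q_4 = 7*157 + 22 = 1121.
  i=5: a_5=12, p_5 = 12*7083 + 992 = 85988, q_5 = 12*1121 + 157 = 13609.
  i=6: a_6=3, p_6 = 3*85988 + 7083 = 265047, q_6 = 3*13609 + 1121 = 41948.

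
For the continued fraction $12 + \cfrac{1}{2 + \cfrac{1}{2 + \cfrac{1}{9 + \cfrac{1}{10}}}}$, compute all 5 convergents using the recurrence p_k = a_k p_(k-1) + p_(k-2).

12/1, 25/2, 62/5, 583/47, 5892/475

Using the convergent recurrence p_i = a_i*p_{i-1} + p_{i-2}, q_i = a_i*q_{i-1} + q_{i-2} with p_{-2}=0, p_{-1}=1, q_{-2}=1, q_{-1}=0:
  i=0: a_0=12, p_0 = 12*1 + 0 = 12, q_0 = 12*0 + 1 = 1.
  i=1: a_1=2, p_1 = 2*12 + 1 = 25, q_1 = 2*1 + 0 = 2.
  i=2: a_2=2, p_2 = 2*25 + 12 = 62, q_2 = 2*2 + 1 = 5.
  i=3: a_3=9, p_3 = 9*62 + 25 = 583, q_3 = 9*5 + 2 = 47.
  i=4: a_4=10, p_4 = 10*583 + 62 = 5892, q_4 = 10*47 + 5 = 475.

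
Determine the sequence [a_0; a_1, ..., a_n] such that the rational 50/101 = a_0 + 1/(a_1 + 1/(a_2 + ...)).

Run the Euclidean algorithm on 50 and 101; the successive quotients are the partial quotients a_0, a_1, ... (each step inverts the fractional part left over by the previous one):
  50 = 0*101 + 50, so a_0 = 0.
  101 = 2*50 + 1, so a_1 = 2.
  50 = 50*1 + 0, so a_2 = 50.
The remainder reaches 0 after 3 divisions, so the expansion has 3 partial quotients, read off in order.

[0; 2, 50]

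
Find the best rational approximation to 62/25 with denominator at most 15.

37/15

Expand x = 62/25 as a continued fraction with the Euclidean algorithm:
  62 = 2*25 + 12, so a_0 = 2.
  25 = 2*12 + 1, so a_1 = 2.
  12 = 12*1 + 0, so a_2 = 12.
so x = [2; 2, 12].
Convergents (p_i = a_i*p_{i-1} + p_{i-2}, q_i = a_i*q_{i-1} + q_{i-2} with p_{-2}=0, p_{-1}=1, q_{-2}=1, q_{-1}=0), until the denominator exceeds 15:
  i=0: a_0=2, p_0 = 2*1 + 0 = 2, q_0 = 2*0 + 1 = 1.
  i=1: a_1=2, p_1 = 2*2 + 1 = 5, q_1 = 2*1 + 0 = 2.
  i=2: a_2=12, p_2 = 12*5 + 2 = 62, q_2 = 12*2 + 1 = 25.
q_2 = 25 > 15, so the last convergent with denominator <= 15 is p_1/q_1 = 5/2.
The closest fraction with denominator <= 15 is either p_1/q_1 or the intermediate fraction (k*p_1 + p_0)/(k*q_1 + q_0) with the largest k >= 1 whose denominator stays <= 15; these approach x as k grows, and every other convergent or intermediate fraction in range is farther away.
Largest k: floor((15 - q_0)/q_1) = floor((15 - 1)/2) = 7.
That gives (7*5 + 2)/(7*2 + 1) = 37/15.
Compare the errors: |x - 5/2| = |62*2 - 5*25|/(25*2) = 1/50, and |x - 37/15| = |62*15 - 37*25|/(25*15) = 5/375.
Cross-multiplying, 5*50 = 250 < 375 = 1*375, so 5/375 is smaller: the intermediate fraction 37/15 is closer to x than 5/2.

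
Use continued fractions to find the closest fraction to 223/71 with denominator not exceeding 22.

Expand x = 223/71 as a continued fraction with the Euclidean algorithm:
  223 = 3*71 + 10, so a_0 = 3.
  71 = 7*10 + 1, so a_1 = 7.
  10 = 10*1 + 0, so a_2 = 10.
so x = [3; 7, 10].
Convergents (p_i = a_i*p_{i-1} + p_{i-2}, q_i = a_i*q_{i-1} + q_{i-2} with p_{-2}=0, p_{-1}=1, q_{-2}=1, q_{-1}=0), until the denominator exceeds 22:
  i=0: a_0=3, p_0 = 3*1 + 0 = 3, q_0 = 3*0 + 1 = 1.
  i=1: a_1=7, p_1 = 7*3 + 1 = 22, q_1 = 7*1 + 0 = 7.
  i=2: a_2=10, p_2 = 10*22 + 3 = 223, q_2 = 10*7 + 1 = 71.
q_2 = 71 > 22, so the last convergent with denominator <= 22 is p_1/q_1 = 22/7.
The closest fraction with denominator <= 22 is either p_1/q_1 or the intermediate fraction (k*p_1 + p_0)/(k*q_1 + q_0) with the largest k >= 1 whose denominator stays <= 22; these approach x as k grows, and every other convergent or intermediate fraction in range is farther away.
Largest k: floor((22 - q_0)/q_1) = floor((22 - 1)/7) = 3.
That gives (3*22 + 3)/(3*7 + 1) = 69/22.
Compare the errors: |x - 22/7| = |223*7 - 22*71|/(71*7) = 1/497, and |x - 69/22| = |223*22 - 69*71|/(71*22) = 7/1562.
Cross-multiplying, 1*1562 = 1562 < 3479 = 7*497, so 1/497 is smaller: the convergent 22/7 is closer to x than 69/22.

22/7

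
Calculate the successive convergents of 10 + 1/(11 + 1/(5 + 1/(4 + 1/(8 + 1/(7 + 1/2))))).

Using the convergent recurrence p_i = a_i*p_{i-1} + p_{i-2}, q_i = a_i*q_{i-1} + q_{i-2} with p_{-2}=0, p_{-1}=1, q_{-2}=1, q_{-1}=0:
  i=0: a_0=10, p_0 = 10*1 + 0 = 10, q_0 = 10*0 + 1 = 1.
  i=1: a_1=11, p_1 = 11*10 + 1 = 111, q_1 = 11*1 + 0 = 11.
  i=2: a_2=5, p_2 = 5*111 + 10 = 565, q_2 = 5*11 + 1 = 56.
  i=3: a_3=4, p_3 = 4*565 + 111 = 2371, q_3 = 4*56 + 11 = 235.
  i=4: a_4=8, p_4 = 8*2371 + 565 = 19533, q_4 = 8*235 + 56 = 1936.
  i=5: a_5=7, p_5 = 7*19533 + 2371 = 139102, q_5 = 7*1936 + 235 = 13787.
  i=6: a_6=2, p_6 = 2*139102 + 19533 = 297737, q_6 = 2*13787 + 1936 = 29510.

10/1, 111/11, 565/56, 2371/235, 19533/1936, 139102/13787, 297737/29510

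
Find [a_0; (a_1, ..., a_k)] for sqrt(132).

[11; (2, 22)]

Write x_i = (sqrt(132) + m_i)/d_i with (m_0, d_0) = (0, 1). a_0 = floor(sqrt(132)) = 11, since 11^2 = 121 <= 132 < 144 = 12^2.
Iterate m_{i+1} = d_i*a_i - m_i, d_{i+1} = (132 - m_{i+1}^2)/d_i, a_{i+1} = floor((a_0 + m_{i+1})/d_{i+1}):
  m_1 = 1*11 - 0 = 11, d_1 = (132 - 11^2)/1 = 11/1 = 11, a_1 = floor((11 + 11)/11) = 2.
  m_2 = 11*2 - 11 = 11, d_2 = (132 - 11^2)/11 = 11/11 = 1, a_2 = floor((11 + 11)/1) = 22.
  m_3 = 1*22 - 11 = 11, d_3 = (132 - 11^2)/1 = 11/1 = 11: (m_3, d_3) = (m_1, d_1) = (11, 11), so from here the quotients repeat a_1, a_2; the period length is 2.
Hence the expansion of sqrt(132) is a_0 = 11 followed by the repeating block 2, 22 (period 2).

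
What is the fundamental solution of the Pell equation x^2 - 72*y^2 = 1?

(x, y) = (17, 2)

First expand sqrt(72) as a continued fraction. With x_i = (sqrt(72) + m_i)/d_i and (m_0, d_0) = (0, 1): a_0 = floor(sqrt(72)) = 8, since 8^2 = 64 <= 72 < 81 = 9^2.
Iterate m_{i+1} = d_i*a_i - m_i, d_{i+1} = (72 - m_{i+1}^2)/d_i, a_{i+1} = floor((a_0 + m_{i+1})/d_{i+1}):
  m_1 = 1*8 - 0 = 8, d_1 = (72 - 8^2)/1 = 8/1 = 8, a_1 = floor((8 + 8)/8) = 2.
  m_2 = 8*2 - 8 = 8, d_2 = (72 - 8^2)/8 = 8/8 = 1, a_2 = floor((8 + 8)/1) = 16.
  m_3 = 1*16 - 8 = 8, d_3 = (72 - 8^2)/1 = 8/1 = 8: (m_3, d_3) = (m_1, d_1) = (8, 8), so from here the quotients repeat a_1, a_2; the period length is 2.
So sqrt(72) = [8; (2, 16)] with period length k = 2.
k is even, so the fundamental solution of x^2 - 72y^2 = 1 is (p_{k-1}, q_{k-1}) = (p_1, q_1); compute convergents through index 1.
Convergents (p_i = a_i*p_{i-1} + p_{i-2}, q_i = a_i*q_{i-1} + q_{i-2} with p_{-2}=0, p_{-1}=1, q_{-2}=1, q_{-1}=0):
  i=0: a_0=8, p_0 = 8*1 + 0 = 8, q_0 = 8*0 + 1 = 1.
  i=1: a_1=2, p_1 = 2*8 + 1 = 17, q_1 = 2*1 + 0 = 2.
Check: 17^2 - 72*2^2 = 289 - 288 = 1, so (x, y) = (17, 2) solves the equation, and by the theorem it is the least positive solution.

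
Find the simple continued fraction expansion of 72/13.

Run the Euclidean algorithm on 72 and 13; the successive quotients are the partial quotients a_0, a_1, ... (each step inverts the fractional part left over by the previous one):
  72 = 5*13 + 7, so a_0 = 5.
  13 = 1*7 + 6, so a_1 = 1.
  7 = 1*6 + 1, so a_2 = 1.
  6 = 6*1 + 0, so a_3 = 6.
The remainder reaches 0 after 4 divisions, so the expansion has 4 partial quotients, read off in order.

[5; 1, 1, 6]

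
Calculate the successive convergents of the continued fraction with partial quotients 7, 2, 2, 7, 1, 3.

Using the convergent recurrence p_i = a_i*p_{i-1} + p_{i-2}, q_i = a_i*q_{i-1} + q_{i-2} with p_{-2}=0, p_{-1}=1, q_{-2}=1, q_{-1}=0:
  i=0: a_0=7, p_0 = 7*1 + 0 = 7, q_0 = 7*0 + 1 = 1.
  i=1: a_1=2, p_1 = 2*7 + 1 = 15, q_1 = 2*1 + 0 = 2.
  i=2: a_2=2, p_2 = 2*15 + 7 = 37, q_2 = 2*2 + 1 = 5.
  i=3: a_3=7, p_3 = 7*37 + 15 = 274, q_3 = 7*5 + 2 = 37.
  i=4: a_4=1, p_4 = 1*274 + 37 = 311, q_4 = 1*37 + 5 = 42.
  i=5: a_5=3, p_5 = 3*311 + 274 = 1207, q_5 = 3*42 + 37 = 163.

7/1, 15/2, 37/5, 274/37, 311/42, 1207/163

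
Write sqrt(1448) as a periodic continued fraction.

[38; (19, 76)]

Write x_i = (sqrt(1448) + m_i)/d_i with (m_0, d_0) = (0, 1). a_0 = floor(sqrt(1448)) = 38, since 38^2 = 1444 <= 1448 < 1521 = 39^2.
Iterate m_{i+1} = d_i*a_i - m_i, d_{i+1} = (1448 - m_{i+1}^2)/d_i, a_{i+1} = floor((a_0 + m_{i+1})/d_{i+1}):
  m_1 = 1*38 - 0 = 38, d_1 = (1448 - 38^2)/1 = 4/1 = 4, a_1 = floor((38 + 38)/4) = 19.
  m_2 = 4*19 - 38 = 38, d_2 = (1448 - 38^2)/4 = 4/4 = 1, a_2 = floor((38 + 38)/1) = 76.
  m_3 = 1*76 - 38 = 38, d_3 = (1448 - 38^2)/1 = 4/1 = 4: (m_3, d_3) = (m_1, d_1) = (38, 4), so from here the quotients repeat a_1, a_2; the period length is 2.
Hence the expansion of sqrt(1448) is a_0 = 38 followed by the repeating block 19, 76 (period 2).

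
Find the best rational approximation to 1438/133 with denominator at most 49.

Expand x = 1438/133 as a continued fraction with the Euclidean algorithm:
  1438 = 10*133 + 108, so a_0 = 10.
  133 = 1*108 + 25, so a_1 = 1.
  108 = 4*25 + 8, so a_2 = 4.
  25 = 3*8 + 1, so a_3 = 3.
  8 = 8*1 + 0, so a_4 = 8.
so x = [10; 1, 4, 3, 8].
Convergents (p_i = a_i*p_{i-1} + p_{i-2}, q_i = a_i*q_{i-1} + q_{i-2} with p_{-2}=0, p_{-1}=1, q_{-2}=1, q_{-1}=0), until the denominator exceeds 49:
  i=0: a_0=10, p_0 = 10*1 + 0 = 10, q_0 = 10*0 + 1 = 1.
  i=1: a_1=1, p_1 = 1*10 + 1 = 11, q_1 = 1*1 + 0 = 1.
  i=2: a_2=4, p_2 = 4*11 + 10 = 54, q_2 = 4*1 + 1 = 5.
  i=3: a_3=3, p_3 = 3*54 + 11 = 173, q_3 = 3*5 + 1 = 16.
  i=4: a_4=8, p_4 = 8*173 + 54 = 1438, q_4 = 8*16 + 5 = 133.
q_4 = 133 > 49, so the last convergent with denominator <= 49 is p_3/q_3 = 173/16.
The closest fraction with denominator <= 49 is either p_3/q_3 or the intermediate fraction (k*p_3 + p_2)/(k*q_3 + q_2) with the largest k >= 1 whose denominator stays <= 49; these approach x as k grows, and every other convergent or intermediate fraction in range is farther away.
Largest k: floor((49 - q_2)/q_3) = floor((49 - 5)/16) = 2.
That gives (2*173 + 54)/(2*16 + 5) = 400/37.
Compare the errors: |x - 173/16| = |1438*16 - 173*133|/(133*16) = 1/2128, and |x - 400/37| = |1438*37 - 400*133|/(133*37) = 6/4921.
Cross-multiplying, 1*4921 = 4921 < 12768 = 6*2128, so 1/2128 is smaller: the convergent 173/16 is closer to x than 400/37.

173/16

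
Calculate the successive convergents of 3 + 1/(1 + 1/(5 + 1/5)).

Using the convergent recurrence p_i = a_i*p_{i-1} + p_{i-2}, q_i = a_i*q_{i-1} + q_{i-2} with p_{-2}=0, p_{-1}=1, q_{-2}=1, q_{-1}=0:
  i=0: a_0=3, p_0 = 3*1 + 0 = 3, q_0 = 3*0 + 1 = 1.
  i=1: a_1=1, p_1 = 1*3 + 1 = 4, q_1 = 1*1 + 0 = 1.
  i=2: a_2=5, p_2 = 5*4 + 3 = 23, q_2 = 5*1 + 1 = 6.
  i=3: a_3=5, p_3 = 5*23 + 4 = 119, q_3 = 5*6 + 1 = 31.

3/1, 4/1, 23/6, 119/31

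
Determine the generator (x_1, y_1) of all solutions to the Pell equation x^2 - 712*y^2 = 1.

(x, y) = (1601, 60)

First expand sqrt(712) as a continued fraction. With x_i = (sqrt(712) + m_i)/d_i and (m_0, d_0) = (0, 1): a_0 = floor(sqrt(712)) = 26, since 26^2 = 676 <= 712 < 729 = 27^2.
Iterate m_{i+1} = d_i*a_i - m_i, d_{i+1} = (712 - m_{i+1}^2)/d_i, a_{i+1} = floor((a_0 + m_{i+1})/d_{i+1}):
  m_1 = 1*26 - 0 = 26, d_1 = (712 - 26^2)/1 = 36/1 = 36, a_1 = floor((26 + 26)/36) = 1.
  m_2 = 36*1 - 26 = 10, d_2 = (712 - 10^2)/36 = 612/36 = 17, a_2 = floor((26 + 10)/17) = 2.
  m_3 = 17*2 - 10 = 24, d_3 = (712 - 24^2)/17 = 136/17 = 8, a_3 = floor((26 + 24)/8) = 6.
  m_4 = 8*6 - 24 = 24, d_4 = (712 - 24^2)/8 = 136/8 = 17, a_4 = floor((26 + 24)/17) = 2.
  m_5 = 17*2 - 24 = 10, d_5 = (712 - 10^2)/17 = 612/17 = 36, a_5 = floor((26 + 10)/36) = 1.
  m_6 = 36*1 - 10 = 26, d_6 = (712 - 26^2)/36 = 36/36 = 1, a_6 = floor((26 + 26)/1) = 52.
  m_7 = 1*52 - 26 = 26, d_7 = (712 - 26^2)/1 = 36/1 = 36: (m_7, d_7) = (m_1, d_1) = (26, 36), so from here the quotients repeat a_1, ..., a_6; the period length is 6.
So sqrt(712) = [26; (1, 2, 6, 2, 1, 52)] with period length k = 6.
k is even, so the fundamental solution of x^2 - 712y^2 = 1 is (p_{k-1}, q_{k-1}) = (p_5, q_5); compute convergents through index 5.
Convergents (p_i = a_i*p_{i-1} + p_{i-2}, q_i = a_i*q_{i-1} + q_{i-2} with p_{-2}=0, p_{-1}=1, q_{-2}=1, q_{-1}=0):
  i=0: a_0=26, p_0 = 26*1 + 0 = 26, q_0 = 26*0 + 1 = 1.
  i=1: a_1=1, p_1 = 1*26 + 1 = 27, q_1 = 1*1 + 0 = 1.
  i=2: a_2=2, p_2 = 2*27 + 26 = 80, q_2 = 2*1 + 1 = 3.
  i=3: a_3=6, p_3 = 6*80 + 27 = 507, q_3 = 6*3 + 1 = 19.
  i=4: a_4=2, p_4 = 2*507 + 80 = 1094, q_4 = 2*19 + 3 = 41.
  i=5: a_5=1, p_5 = 1*1094 + 507 = 1601, q_5 = 1*41 + 19 = 60.
Check: 1601^2 - 712*60^2 = 2563201 - 2563200 = 1, so (x, y) = (1601, 60) solves the equation, and by the theorem it is the least positive solution.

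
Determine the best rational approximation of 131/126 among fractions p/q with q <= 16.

17/16

Expand x = 131/126 as a continued fraction with the Euclidean algorithm:
  131 = 1*126 + 5, so a_0 = 1.
  126 = 25*5 + 1, so a_1 = 25.
  5 = 5*1 + 0, so a_2 = 5.
so x = [1; 25, 5].
Convergents (p_i = a_i*p_{i-1} + p_{i-2}, q_i = a_i*q_{i-1} + q_{i-2} with p_{-2}=0, p_{-1}=1, q_{-2}=1, q_{-1}=0), until the denominator exceeds 16:
  i=0: a_0=1, p_0 = 1*1 + 0 = 1, q_0 = 1*0 + 1 = 1.
  i=1: a_1=25, p_1 = 25*1 + 1 = 26, q_1 = 25*1 + 0 = 25.
q_1 = 25 > 16, so the last convergent with denominator <= 16 is p_0/q_0 = 1/1.
The closest fraction with denominator <= 16 is either p_0/q_0 or the intermediate fraction (k*p_0 + p_{-1})/(k*q_0 + q_{-1}) with the largest k >= 1 whose denominator stays <= 16; these approach x as k grows, and every other convergent or intermediate fraction in range is farther away.
Largest k: floor((16 - q_{-1})/q_0) = floor((16 - 0)/1) = 16 (using the seeds p_{-1} = 1, q_{-1} = 0).
That gives (16*1 + 1)/(16*1 + 0) = 17/16.
Compare the errors: |x - 1/1| = |131*1 - 1*126|/(126*1) = 5/126, and |x - 17/16| = |131*16 - 17*126|/(126*16) = 46/2016.
Cross-multiplying, 46*126 = 5796 < 10080 = 5*2016, so 46/2016 is smaller: the intermediate fraction 17/16 is closer to x than 1/1.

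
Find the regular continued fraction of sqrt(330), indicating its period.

[18; (6, 36)]

Write x_i = (sqrt(330) + m_i)/d_i with (m_0, d_0) = (0, 1). a_0 = floor(sqrt(330)) = 18, since 18^2 = 324 <= 330 < 361 = 19^2.
Iterate m_{i+1} = d_i*a_i - m_i, d_{i+1} = (330 - m_{i+1}^2)/d_i, a_{i+1} = floor((a_0 + m_{i+1})/d_{i+1}):
  m_1 = 1*18 - 0 = 18, d_1 = (330 - 18^2)/1 = 6/1 = 6, a_1 = floor((18 + 18)/6) = 6.
  m_2 = 6*6 - 18 = 18, d_2 = (330 - 18^2)/6 = 6/6 = 1, a_2 = floor((18 + 18)/1) = 36.
  m_3 = 1*36 - 18 = 18, d_3 = (330 - 18^2)/1 = 6/1 = 6: (m_3, d_3) = (m_1, d_1) = (18, 6), so from here the quotients repeat a_1, a_2; the period length is 2.
Hence the expansion of sqrt(330) is a_0 = 18 followed by the repeating block 6, 36 (period 2).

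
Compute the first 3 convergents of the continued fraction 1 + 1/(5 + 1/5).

1/1, 6/5, 31/26

Using the convergent recurrence p_i = a_i*p_{i-1} + p_{i-2}, q_i = a_i*q_{i-1} + q_{i-2} with p_{-2}=0, p_{-1}=1, q_{-2}=1, q_{-1}=0:
  i=0: a_0=1, p_0 = 1*1 + 0 = 1, q_0 = 1*0 + 1 = 1.
  i=1: a_1=5, p_1 = 5*1 + 1 = 6, q_1 = 5*1 + 0 = 5.
  i=2: a_2=5, p_2 = 5*6 + 1 = 31, q_2 = 5*5 + 1 = 26.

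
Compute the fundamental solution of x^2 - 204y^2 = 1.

First expand sqrt(204) as a continued fraction. With x_i = (sqrt(204) + m_i)/d_i and (m_0, d_0) = (0, 1): a_0 = floor(sqrt(204)) = 14, since 14^2 = 196 <= 204 < 225 = 15^2.
Iterate m_{i+1} = d_i*a_i - m_i, d_{i+1} = (204 - m_{i+1}^2)/d_i, a_{i+1} = floor((a_0 + m_{i+1})/d_{i+1}):
  m_1 = 1*14 - 0 = 14, d_1 = (204 - 14^2)/1 = 8/1 = 8, a_1 = floor((14 + 14)/8) = 3.
  m_2 = 8*3 - 14 = 10, d_2 = (204 - 10^2)/8 = 104/8 = 13, a_2 = floor((14 + 10)/13) = 1.
  m_3 = 13*1 - 10 = 3, d_3 = (204 - 3^2)/13 = 195/13 = 15, a_3 = floor((14 + 3)/15) = 1.
  m_4 = 15*1 - 3 = 12, d_4 = (204 - 12^2)/15 = 60/15 = 4, a_4 = floor((14 + 12)/4) = 6.
  m_5 = 4*6 - 12 = 12, d_5 = (204 - 12^2)/4 = 60/4 = 15, a_5 = floor((14 + 12)/15) = 1.
  m_6 = 15*1 - 12 = 3, d_6 = (204 - 3^2)/15 = 195/15 = 13, a_6 = floor((14 + 3)/13) = 1.
  m_7 = 13*1 - 3 = 10, d_7 = (204 - 10^2)/13 = 104/13 = 8, a_7 = floor((14 + 10)/8) = 3.
  m_8 = 8*3 - 10 = 14, d_8 = (204 - 14^2)/8 = 8/8 = 1, a_8 = floor((14 + 14)/1) = 28.
  m_9 = 1*28 - 14 = 14, d_9 = (204 - 14^2)/1 = 8/1 = 8: (m_9, d_9) = (m_1, d_1) = (14, 8), so from here the quotients repeat a_1, ..., a_8; the period length is 8.
So sqrt(204) = [14; (3, 1, 1, 6, 1, 1, 3, 28)] with period length k = 8.
k is even, so the fundamental solution of x^2 - 204y^2 = 1 is (p_{k-1}, q_{k-1}) = (p_7, q_7); compute convergents through index 7.
Convergents (p_i = a_i*p_{i-1} + p_{i-2}, q_i = a_i*q_{i-1} + q_{i-2} with p_{-2}=0, p_{-1}=1, q_{-2}=1, q_{-1}=0):
  i=0: a_0=14, p_0 = 14*1 + 0 = 14, q_0 = 14*0 + 1 = 1.
  i=1: a_1=3, p_1 = 3*14 + 1 = 43, q_1 = 3*1 + 0 = 3.
  i=2: a_2=1, p_2 = 1*43 + 14 = 57, q_2 = 1*3 + 1 = 4.
  i=3: a_3=1, p_3 = 1*57 + 43 = 100, q_3 = 1*4 + 3 = 7.
  i=4: a_4=6, p_4 = 6*100 + 57 = 657, q_4 = 6*7 + 4 = 46.
  i=5: a_5=1, p_5 = 1*657 + 100 = 757, q_5 = 1*46 + 7 = 53.
  i=6: a_6=1, p_6 = 1*757 + 657 = 1414, q_6 = 1*53 + 46 = 99.
  i=7: a_7=3, p_7 = 3*1414 + 757 = 4999, q_7 = 3*99 + 53 = 350.
Check: 4999^2 - 204*350^2 = 24990001 - 24990000 = 1, so (x, y) = (4999, 350) solves the equation, and by the theorem it is the least positive solution.

(x, y) = (4999, 350)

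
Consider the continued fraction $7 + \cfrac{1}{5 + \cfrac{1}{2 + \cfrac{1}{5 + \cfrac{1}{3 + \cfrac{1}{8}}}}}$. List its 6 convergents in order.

7/1, 36/5, 79/11, 431/60, 1372/191, 11407/1588

Using the convergent recurrence p_i = a_i*p_{i-1} + p_{i-2}, q_i = a_i*q_{i-1} + q_{i-2} with p_{-2}=0, p_{-1}=1, q_{-2}=1, q_{-1}=0:
  i=0: a_0=7, p_0 = 7*1 + 0 = 7, q_0 = 7*0 + 1 = 1.
  i=1: a_1=5, p_1 = 5*7 + 1 = 36, q_1 = 5*1 + 0 = 5.
  i=2: a_2=2, p_2 = 2*36 + 7 = 79, q_2 = 2*5 + 1 = 11.
  i=3: a_3=5, p_3 = 5*79 + 36 = 431, q_3 = 5*11 + 5 = 60.
  i=4: a_4=3, p_4 = 3*431 + 79 = 1372, q_4 = 3*60 + 11 = 191.
  i=5: a_5=8, p_5 = 8*1372 + 431 = 11407, q_5 = 8*191 + 60 = 1588.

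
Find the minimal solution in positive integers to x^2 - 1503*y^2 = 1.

(x, y) = (56447, 1456)

First expand sqrt(1503) as a continued fraction. With x_i = (sqrt(1503) + m_i)/d_i and (m_0, d_0) = (0, 1): a_0 = floor(sqrt(1503)) = 38, since 38^2 = 1444 <= 1503 < 1521 = 39^2.
Iterate m_{i+1} = d_i*a_i - m_i, d_{i+1} = (1503 - m_{i+1}^2)/d_i, a_{i+1} = floor((a_0 + m_{i+1})/d_{i+1}):
  m_1 = 1*38 - 0 = 38, d_1 = (1503 - 38^2)/1 = 59/1 = 59, a_1 = floor((38 + 38)/59) = 1.
  m_2 = 59*1 - 38 = 21, d_2 = (1503 - 21^2)/59 = 1062/59 = 18, a_2 = floor((38 + 21)/18) = 3.
  m_3 = 18*3 - 21 = 33, d_3 = (1503 - 33^2)/18 = 414/18 = 23, a_3 = floor((38 + 33)/23) = 3.
  m_4 = 23*3 - 33 = 36, d_4 = (1503 - 36^2)/23 = 207/23 = 9, a_4 = floor((38 + 36)/9) = 8.
  m_5 = 9*8 - 36 = 36, d_5 = (1503 - 36^2)/9 = 207/9 = 23, a_5 = floor((38 + 36)/23) = 3.
  m_6 = 23*3 - 36 = 33, d_6 = (1503 - 33^2)/23 = 414/23 = 18, a_6 = floor((38 + 33)/18) = 3.
  m_7 = 18*3 - 33 = 21, d_7 = (1503 - 21^2)/18 = 1062/18 = 59, a_7 = floor((38 + 21)/59) = 1.
  m_8 = 59*1 - 21 = 38, d_8 = (1503 - 38^2)/59 = 59/59 = 1, a_8 = floor((38 + 38)/1) = 76.
  m_9 = 1*76 - 38 = 38, d_9 = (1503 - 38^2)/1 = 59/1 = 59: (m_9, d_9) = (m_1, d_1) = (38, 59), so from here the quotients repeat a_1, ..., a_8; the period length is 8.
So sqrt(1503) = [38; (1, 3, 3, 8, 3, 3, 1, 76)] with period length k = 8.
k is even, so the fundamental solution of x^2 - 1503y^2 = 1 is (p_{k-1}, q_{k-1}) = (p_7, q_7); compute convergents through index 7.
Convergents (p_i = a_i*p_{i-1} + p_{i-2}, q_i = a_i*q_{i-1} + q_{i-2} with p_{-2}=0, p_{-1}=1, q_{-2}=1, q_{-1}=0):
  i=0: a_0=38, p_0 = 38*1 + 0 = 38, q_0 = 38*0 + 1 = 1.
  i=1: a_1=1, p_1 = 1*38 + 1 = 39, q_1 = 1*1 + 0 = 1.
  i=2: a_2=3, p_2 = 3*39 + 38 = 155, q_2 = 3*1 + 1 = 4.
  i=3: a_3=3, p_3 = 3*155 + 39 = 504, q_3 = 3*4 + 1 = 13.
  i=4: a_4=8, p_4 = 8*504 + 155 = 4187, q_4 = 8*13 + 4 = 108.
  i=5: a_5=3, p_5 = 3*4187 + 504 = 13065, q_5 = 3*108 + 13 = 337.
  i=6: a_6=3, p_6 = 3*13065 + 4187 = 43382, q_6 = 3*337 + 108 = 1119.
  i=7: a_7=1, p_7 = 1*43382 + 13065 = 56447, q_7 = 1*1119 + 337 = 1456.
Check: 56447^2 - 1503*1456^2 = 3186263809 - 3186263808 = 1, so (x, y) = (56447, 1456) solves the equation, and by the theorem it is the least positive solution.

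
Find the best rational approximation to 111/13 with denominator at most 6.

17/2

Expand x = 111/13 as a continued fraction with the Euclidean algorithm:
  111 = 8*13 + 7, so a_0 = 8.
  13 = 1*7 + 6, so a_1 = 1.
  7 = 1*6 + 1, so a_2 = 1.
  6 = 6*1 + 0, so a_3 = 6.
so x = [8; 1, 1, 6].
Convergents (p_i = a_i*p_{i-1} + p_{i-2}, q_i = a_i*q_{i-1} + q_{i-2} with p_{-2}=0, p_{-1}=1, q_{-2}=1, q_{-1}=0), until the denominator exceeds 6:
  i=0: a_0=8, p_0 = 8*1 + 0 = 8, q_0 = 8*0 + 1 = 1.
  i=1: a_1=1, p_1 = 1*8 + 1 = 9, q_1 = 1*1 + 0 = 1.
  i=2: a_2=1, p_2 = 1*9 + 8 = 17, q_2 = 1*1 + 1 = 2.
  i=3: a_3=6, p_3 = 6*17 + 9 = 111, q_3 = 6*2 + 1 = 13.
q_3 = 13 > 6, so the last convergent with denominator <= 6 is p_2/q_2 = 17/2.
The closest fraction with denominator <= 6 is either p_2/q_2 or the intermediate fraction (k*p_2 + p_1)/(k*q_2 + q_1) with the largest k >= 1 whose denominator stays <= 6; these approach x as k grows, and every other convergent or intermediate fraction in range is farther away.
Largest k: floor((6 - q_1)/q_2) = floor((6 - 1)/2) = 2.
That gives (2*17 + 9)/(2*2 + 1) = 43/5.
Compare the errors: |x - 17/2| = |111*2 - 17*13|/(13*2) = 1/26, and |x - 43/5| = |111*5 - 43*13|/(13*5) = 4/65.
Cross-multiplying, 1*65 = 65 < 104 = 4*26, so 1/26 is smaller: the convergent 17/2 is closer to x than 43/5.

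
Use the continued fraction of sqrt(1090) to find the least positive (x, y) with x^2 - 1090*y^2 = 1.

First expand sqrt(1090) as a continued fraction. With x_i = (sqrt(1090) + m_i)/d_i and (m_0, d_0) = (0, 1): a_0 = floor(sqrt(1090)) = 33, since 33^2 = 1089 <= 1090 < 1156 = 34^2.
Iterate m_{i+1} = d_i*a_i - m_i, d_{i+1} = (1090 - m_{i+1}^2)/d_i, a_{i+1} = floor((a_0 + m_{i+1})/d_{i+1}):
  m_1 = 1*33 - 0 = 33, d_1 = (1090 - 33^2)/1 = 1/1 = 1, a_1 = floor((33 + 33)/1) = 66.
  m_2 = 1*66 - 33 = 33, d_2 = (1090 - 33^2)/1 = 1/1 = 1: (m_2, d_2) = (m_1, d_1) = (33, 1), so from here the quotient a_1 repeats; the period length is 1.
So sqrt(1090) = [33; (66)] with period length k = 1.
k is odd, so (p_{k-1}, q_{k-1}) only solves x^2 - 1090y^2 = -1 and the fundamental solution of x^2 - 1090y^2 = 1 is (p_{2k-1}, q_{2k-1}) = (p_1, q_1); compute convergents through index 1, running through the period twice.
Convergents (p_i = a_i*p_{i-1} + p_{i-2}, q_i = a_i*q_{i-1} + q_{i-2} with p_{-2}=0, p_{-1}=1, q_{-2}=1, q_{-1}=0):
  i=0: a_0=33, p_0 = 33*1 + 0 = 33, q_0 = 33*0 + 1 = 1.
  i=1: a_1=66, p_1 = 66*33 + 1 = 2179, q_1 = 66*1 + 0 = 66.
Indeed p_0^2 - 1090*q_0^2 = 1089 - 1090 = -1, not +1.
Check: 2179^2 - 1090*66^2 = 4748041 - 4748040 = 1, so (x, y) = (2179, 66) solves the equation, and by the theorem it is the least positive solution.

(x, y) = (2179, 66)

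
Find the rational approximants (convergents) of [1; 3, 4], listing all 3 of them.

1/1, 4/3, 17/13

Using the convergent recurrence p_i = a_i*p_{i-1} + p_{i-2}, q_i = a_i*q_{i-1} + q_{i-2} with p_{-2}=0, p_{-1}=1, q_{-2}=1, q_{-1}=0:
  i=0: a_0=1, p_0 = 1*1 + 0 = 1, q_0 = 1*0 + 1 = 1.
  i=1: a_1=3, p_1 = 3*1 + 1 = 4, q_1 = 3*1 + 0 = 3.
  i=2: a_2=4, p_2 = 4*4 + 1 = 17, q_2 = 4*3 + 1 = 13.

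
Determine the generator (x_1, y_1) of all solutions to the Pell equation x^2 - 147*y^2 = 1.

(x, y) = (97, 8)

First expand sqrt(147) as a continued fraction. With x_i = (sqrt(147) + m_i)/d_i and (m_0, d_0) = (0, 1): a_0 = floor(sqrt(147)) = 12, since 12^2 = 144 <= 147 < 169 = 13^2.
Iterate m_{i+1} = d_i*a_i - m_i, d_{i+1} = (147 - m_{i+1}^2)/d_i, a_{i+1} = floor((a_0 + m_{i+1})/d_{i+1}):
  m_1 = 1*12 - 0 = 12, d_1 = (147 - 12^2)/1 = 3/1 = 3, a_1 = floor((12 + 12)/3) = 8.
  m_2 = 3*8 - 12 = 12, d_2 = (147 - 12^2)/3 = 3/3 = 1, a_2 = floor((12 + 12)/1) = 24.
  m_3 = 1*24 - 12 = 12, d_3 = (147 - 12^2)/1 = 3/1 = 3: (m_3, d_3) = (m_1, d_1) = (12, 3), so from here the quotients repeat a_1, a_2; the period length is 2.
So sqrt(147) = [12; (8, 24)] with period length k = 2.
k is even, so the fundamental solution of x^2 - 147y^2 = 1 is (p_{k-1}, q_{k-1}) = (p_1, q_1); compute convergents through index 1.
Convergents (p_i = a_i*p_{i-1} + p_{i-2}, q_i = a_i*q_{i-1} + q_{i-2} with p_{-2}=0, p_{-1}=1, q_{-2}=1, q_{-1}=0):
  i=0: a_0=12, p_0 = 12*1 + 0 = 12, q_0 = 12*0 + 1 = 1.
  i=1: a_1=8, p_1 = 8*12 + 1 = 97, q_1 = 8*1 + 0 = 8.
Check: 97^2 - 147*8^2 = 9409 - 9408 = 1, so (x, y) = (97, 8) solves the equation, and by the theorem it is the least positive solution.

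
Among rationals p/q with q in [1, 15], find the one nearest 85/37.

23/10

Expand x = 85/37 as a continued fraction with the Euclidean algorithm:
  85 = 2*37 + 11, so a_0 = 2.
  37 = 3*11 + 4, so a_1 = 3.
  11 = 2*4 + 3, so a_2 = 2.
  4 = 1*3 + 1, so a_3 = 1.
  3 = 3*1 + 0, so a_4 = 3.
so x = [2; 3, 2, 1, 3].
Convergents (p_i = a_i*p_{i-1} + p_{i-2}, q_i = a_i*q_{i-1} + q_{i-2} with p_{-2}=0, p_{-1}=1, q_{-2}=1, q_{-1}=0), until the denominator exceeds 15:
  i=0: a_0=2, p_0 = 2*1 + 0 = 2, q_0 = 2*0 + 1 = 1.
  i=1: a_1=3, p_1 = 3*2 + 1 = 7, q_1 = 3*1 + 0 = 3.
  i=2: a_2=2, p_2 = 2*7 + 2 = 16, q_2 = 2*3 + 1 = 7.
  i=3: a_3=1, p_3 = 1*16 + 7 = 23, q_3 = 1*7 + 3 = 10.
  i=4: a_4=3, p_4 = 3*23 + 16 = 85, q_4 = 3*10 + 7 = 37.
q_4 = 37 > 15, so the last convergent with denominator <= 15 is p_3/q_3 = 23/10.
The closest fraction with denominator <= 15 is either p_3/q_3 or the intermediate fraction (k*p_3 + p_2)/(k*q_3 + q_2) with the largest k >= 1 whose denominator stays <= 15; these approach x as k grows, and every other convergent or intermediate fraction in range is farther away.
Largest k: floor((15 - q_2)/q_3) = floor((15 - 7)/10) = 0.
Since k = 0, no intermediate fraction beyond p_3/q_3 has denominator <= 15, so the convergent 23/10 is the closest (its error is |85*10 - 23*37|/(37*10) = 1/370).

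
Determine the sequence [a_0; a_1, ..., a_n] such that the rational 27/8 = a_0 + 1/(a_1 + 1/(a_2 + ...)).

[3; 2, 1, 2]

Run the Euclidean algorithm on 27 and 8; the successive quotients are the partial quotients a_0, a_1, ... (each step inverts the fractional part left over by the previous one):
  27 = 3*8 + 3, so a_0 = 3.
  8 = 2*3 + 2, so a_1 = 2.
  3 = 1*2 + 1, so a_2 = 1.
  2 = 2*1 + 0, so a_3 = 2.
The remainder reaches 0 after 4 divisions, so the expansion has 4 partial quotients, read off in order.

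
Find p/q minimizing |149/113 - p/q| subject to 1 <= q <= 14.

17/13

Expand x = 149/113 as a continued fraction with the Euclidean algorithm:
  149 = 1*113 + 36, so a_0 = 1.
  113 = 3*36 + 5, so a_1 = 3.
  36 = 7*5 + 1, so a_2 = 7.
  5 = 5*1 + 0, so a_3 = 5.
so x = [1; 3, 7, 5].
Convergents (p_i = a_i*p_{i-1} + p_{i-2}, q_i = a_i*q_{i-1} + q_{i-2} with p_{-2}=0, p_{-1}=1, q_{-2}=1, q_{-1}=0), until the denominator exceeds 14:
  i=0: a_0=1, p_0 = 1*1 + 0 = 1, q_0 = 1*0 + 1 = 1.
  i=1: a_1=3, p_1 = 3*1 + 1 = 4, q_1 = 3*1 + 0 = 3.
  i=2: a_2=7, p_2 = 7*4 + 1 = 29, q_2 = 7*3 + 1 = 22.
q_2 = 22 > 14, so the last convergent with denominator <= 14 is p_1/q_1 = 4/3.
The closest fraction with denominator <= 14 is either p_1/q_1 or the intermediate fraction (k*p_1 + p_0)/(k*q_1 + q_0) with the largest k >= 1 whose denominator stays <= 14; these approach x as k grows, and every other convergent or intermediate fraction in range is farther away.
Largest k: floor((14 - q_0)/q_1) = floor((14 - 1)/3) = 4.
That gives (4*4 + 1)/(4*3 + 1) = 17/13.
Compare the errors: |x - 4/3| = |149*3 - 4*113|/(113*3) = 5/339, and |x - 17/13| = |149*13 - 17*113|/(113*13) = 16/1469.
Cross-multiplying, 16*339 = 5424 < 7345 = 5*1469, so 16/1469 is smaller: the intermediate fraction 17/13 is closer to x than 4/3.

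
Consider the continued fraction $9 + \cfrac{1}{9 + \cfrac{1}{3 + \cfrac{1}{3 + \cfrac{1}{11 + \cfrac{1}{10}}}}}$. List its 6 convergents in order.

9/1, 82/9, 255/28, 847/93, 9572/1051, 96567/10603

Using the convergent recurrence p_i = a_i*p_{i-1} + p_{i-2}, q_i = a_i*q_{i-1} + q_{i-2} with p_{-2}=0, p_{-1}=1, q_{-2}=1, q_{-1}=0:
  i=0: a_0=9, p_0 = 9*1 + 0 = 9, q_0 = 9*0 + 1 = 1.
  i=1: a_1=9, p_1 = 9*9 + 1 = 82, q_1 = 9*1 + 0 = 9.
  i=2: a_2=3, p_2 = 3*82 + 9 = 255, q_2 = 3*9 + 1 = 28.
  i=3: a_3=3, p_3 = 3*255 + 82 = 847, q_3 = 3*28 + 9 = 93.
  i=4: a_4=11, p_4 = 11*847 + 255 = 9572, q_4 = 11*93 + 28 = 1051.
  i=5: a_5=10, p_5 = 10*9572 + 847 = 96567, q_5 = 10*1051 + 93 = 10603.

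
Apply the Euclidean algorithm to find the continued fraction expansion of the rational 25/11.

Run the Euclidean algorithm on 25 and 11; the successive quotients are the partial quotients a_0, a_1, ... (each step inverts the fractional part left over by the previous one):
  25 = 2*11 + 3, so a_0 = 2.
  11 = 3*3 + 2, so a_1 = 3.
  3 = 1*2 + 1, so a_2 = 1.
  2 = 2*1 + 0, so a_3 = 2.
The remainder reaches 0 after 4 divisions, so the expansion has 4 partial quotients, read off in order.

[2; 3, 1, 2]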